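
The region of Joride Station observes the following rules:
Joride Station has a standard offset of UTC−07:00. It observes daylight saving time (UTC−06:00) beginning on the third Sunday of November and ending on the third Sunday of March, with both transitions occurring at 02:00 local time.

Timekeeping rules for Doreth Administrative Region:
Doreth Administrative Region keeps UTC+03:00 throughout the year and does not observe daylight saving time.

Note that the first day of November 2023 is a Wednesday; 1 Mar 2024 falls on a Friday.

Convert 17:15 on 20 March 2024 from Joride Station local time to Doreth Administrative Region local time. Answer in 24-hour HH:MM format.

03:15

1 November 2023 is a Wednesday, so the first Sunday is November 5 and the third is November 19.
1 March 2024 is a Friday, so the first Sunday is March 3 and the third is March 17.
Daylight saving runs 19 November 2023 – 17 March 2024; 20 March 2024 is outside that window, so Joride Station is on standard time at UTC−07:00.
17:15 Joride Station + 7h = 00:15 UTC (rolling into the next day, 21 March 2024).
Doreth Administrative Region stays on UTC+03:00 all year.
00:15 UTC + 3h = 03:15 Doreth Administrative Region.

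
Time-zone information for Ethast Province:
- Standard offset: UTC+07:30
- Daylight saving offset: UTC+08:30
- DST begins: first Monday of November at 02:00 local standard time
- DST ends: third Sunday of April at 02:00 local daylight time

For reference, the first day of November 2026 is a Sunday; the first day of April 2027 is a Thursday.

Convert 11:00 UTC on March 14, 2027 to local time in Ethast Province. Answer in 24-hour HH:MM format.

19:30

1 November 2026 is a Sunday, so the first Monday is November 2.
1 April 2027 is a Thursday, so the first Sunday is April 4 and the third is April 18.
At the standard offset (UTC+07:30), 11:00 UTC + 7h30m = 18:30 Ethast Province standard time.
Daylight saving runs 2 November 2026 – 18 April 2027; the standard-time date in Ethast Province, March 14, 2027, is inside that window, so Ethast Province is at UTC+08:30.
11:00 UTC + 8h30m = 19:30 local.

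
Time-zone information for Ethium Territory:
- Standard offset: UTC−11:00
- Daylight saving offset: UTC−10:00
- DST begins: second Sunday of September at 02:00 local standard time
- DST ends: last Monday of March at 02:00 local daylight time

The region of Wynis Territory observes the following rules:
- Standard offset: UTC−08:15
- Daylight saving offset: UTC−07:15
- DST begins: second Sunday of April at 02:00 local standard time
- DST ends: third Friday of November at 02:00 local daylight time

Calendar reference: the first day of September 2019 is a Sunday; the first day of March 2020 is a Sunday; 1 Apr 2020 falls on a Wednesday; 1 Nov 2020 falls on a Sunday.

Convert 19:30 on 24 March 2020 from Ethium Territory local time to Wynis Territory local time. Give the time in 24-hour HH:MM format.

1 September 2019 is a Sunday, so the first Sunday is September 1 and the second is September 8.
1 March 2020 is a Sunday, so Mondays fall on 2, 9, 16, 23, 30; the last is March 30.
Daylight saving runs 8 September 2019 – 30 March 2020; 24 March 2020 is inside that window, so Ethium Territory is at UTC−10:00.
19:30 Ethium Territory + 10h = 05:30 UTC (rolling into the next day, 25 March 2020).
1 April 2020 is a Wednesday, so the first Sunday is April 5 and the second is April 12.
1 November 2020 is a Sunday, so the first Friday is November 6 and the third is November 20.
At the standard offset (UTC−08:15), 05:30 UTC − 8h15m = 21:15 Wynis Territory standard time (rolling into the previous day, 24 March 2020).
The standard-time date in Wynis Territory, 24 March 2020, is outside the daylight-saving period (12 April – 20 November), so Wynis Territory is on standard time, UTC−08:15.
05:30 UTC − 8h15m = 21:15 Wynis Territory (rolling into the previous day, 24 March 2020).

21:15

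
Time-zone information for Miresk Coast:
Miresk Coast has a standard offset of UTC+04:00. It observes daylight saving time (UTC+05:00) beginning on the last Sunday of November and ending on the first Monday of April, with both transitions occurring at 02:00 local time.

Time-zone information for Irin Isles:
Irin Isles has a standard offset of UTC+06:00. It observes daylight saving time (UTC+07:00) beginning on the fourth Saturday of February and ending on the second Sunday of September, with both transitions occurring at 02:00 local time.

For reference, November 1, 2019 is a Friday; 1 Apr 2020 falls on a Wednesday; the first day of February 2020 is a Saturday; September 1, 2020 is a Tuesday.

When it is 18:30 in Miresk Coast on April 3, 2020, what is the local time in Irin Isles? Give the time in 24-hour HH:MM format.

20:30

1 November 2019 is a Friday, so Sundays fall on 3, 10, 17, 24; the last is November 24.
1 April 2020 is a Wednesday, so the first Monday is April 6.
Daylight saving runs 24 November 2019 – 6 April 2020; April 3, 2020 is inside that window, so Miresk Coast is at UTC+05:00.
18:30 Miresk Coast − 5h = 13:30 UTC.
1 February 2020 is a Saturday, so the first Saturday is February 1 and the fourth is February 22.
1 September 2020 is a Tuesday, so the first Sunday is September 6 and the second is September 13.
At the standard offset (UTC+06:00), 13:30 UTC + 6h = 19:30 Irin Isles standard time.
The standard-time date in Irin Isles, April 3, 2020, falls between 22 February and 13 September, so daylight saving is in effect and Irin Isles is at UTC+07:00.
13:30 UTC + 7h = 20:30 Irin Isles.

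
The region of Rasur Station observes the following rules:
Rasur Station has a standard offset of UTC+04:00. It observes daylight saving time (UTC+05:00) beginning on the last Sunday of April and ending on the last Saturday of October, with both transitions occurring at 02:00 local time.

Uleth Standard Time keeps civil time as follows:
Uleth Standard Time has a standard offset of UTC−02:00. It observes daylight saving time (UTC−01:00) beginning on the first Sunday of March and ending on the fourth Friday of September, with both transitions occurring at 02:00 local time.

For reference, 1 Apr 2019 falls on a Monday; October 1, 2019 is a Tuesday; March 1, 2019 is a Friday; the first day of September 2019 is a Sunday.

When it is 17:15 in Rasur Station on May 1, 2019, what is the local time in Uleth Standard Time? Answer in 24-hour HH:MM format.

1 April 2019 is a Monday, so Sundays fall on 7, 14, 21, 28; the last is April 28.
1 October 2019 is a Tuesday, so Saturdays fall on 5, 12, 19, 26; the last is October 26.
Daylight saving runs 28 April – 26 October; May 1, 2019 is inside that window, so Rasur Station is at UTC+05:00.
17:15 Rasur Station − 5h = 12:15 UTC.
1 March 2019 is a Friday, so the first Sunday is March 3.
1 September 2019 is a Sunday, so the first Friday is September 6 and the fourth is September 27.
At the standard offset (UTC−02:00), 12:15 UTC − 2h = 10:15 Uleth Standard Time standard time.
Daylight saving runs 3 March – 27 September; the standard-time date in Uleth Standard Time, May 1, 2019, is inside that window, so Uleth Standard Time is at UTC−01:00.
12:15 UTC − 1h = 11:15 Uleth Standard Time.

11:15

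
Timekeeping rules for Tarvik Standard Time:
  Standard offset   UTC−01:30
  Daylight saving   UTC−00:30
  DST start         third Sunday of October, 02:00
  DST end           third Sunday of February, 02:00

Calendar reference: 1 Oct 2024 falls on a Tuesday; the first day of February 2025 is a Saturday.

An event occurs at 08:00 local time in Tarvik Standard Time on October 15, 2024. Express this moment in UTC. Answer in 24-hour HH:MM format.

1 October 2024 is a Tuesday, so the first Sunday is October 6 and the third is October 20.
1 February 2025 is a Saturday, so the first Sunday is February 2 and the third is February 16.
Daylight saving runs 20 October 2024 – 16 February 2025; October 15, 2024 is outside that window, so Tarvik Standard Time is on standard time at UTC−01:30.
08:00 local + 1h30m = 09:30 UTC.

09:30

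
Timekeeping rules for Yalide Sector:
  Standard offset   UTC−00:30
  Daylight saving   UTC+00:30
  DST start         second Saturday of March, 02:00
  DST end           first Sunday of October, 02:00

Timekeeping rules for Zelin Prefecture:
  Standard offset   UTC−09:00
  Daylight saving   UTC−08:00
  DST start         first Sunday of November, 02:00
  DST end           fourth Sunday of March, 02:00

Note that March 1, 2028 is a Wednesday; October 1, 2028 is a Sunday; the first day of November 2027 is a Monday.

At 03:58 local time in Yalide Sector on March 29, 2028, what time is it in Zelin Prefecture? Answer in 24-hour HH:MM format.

18:28

1 March 2028 is a Wednesday, so the first Saturday is March 4 and the second is March 11.
1 October 2028 is a Sunday, so the first Sunday is October 1.
Daylight saving runs 11 March – 1 October; March 29, 2028 is inside that window, so Yalide Sector is at UTC+00:30.
03:58 Yalide Sector − 0h30m = 03:28 UTC.
1 November 2027 is a Monday, so the first Sunday is November 7.
1 March 2028 is a Wednesday, so the first Sunday is March 5 and the fourth is March 26.
At the standard offset (UTC−09:00), 03:28 UTC − 9h = 18:28 Zelin Prefecture standard time (rolling into the previous day, 28 March 2028).
The standard-time date in Zelin Prefecture, March 28, 2028, is outside the daylight-saving period (7 November 2027 – 26 March 2028), so Zelin Prefecture is on standard time, UTC−09:00.
03:28 UTC − 9h = 18:28 Zelin Prefecture (rolling into the previous day, 28 March 2028).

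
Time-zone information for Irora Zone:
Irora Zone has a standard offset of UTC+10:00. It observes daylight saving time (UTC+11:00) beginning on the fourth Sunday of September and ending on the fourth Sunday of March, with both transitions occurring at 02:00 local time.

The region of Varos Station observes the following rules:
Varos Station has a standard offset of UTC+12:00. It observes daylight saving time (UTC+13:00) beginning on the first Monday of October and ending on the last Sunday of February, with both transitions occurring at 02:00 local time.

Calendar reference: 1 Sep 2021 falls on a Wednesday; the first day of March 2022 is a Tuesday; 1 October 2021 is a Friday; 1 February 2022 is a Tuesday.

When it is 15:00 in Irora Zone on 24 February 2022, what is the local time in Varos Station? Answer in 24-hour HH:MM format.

17:00

1 September 2021 is a Wednesday, so the first Sunday is September 5 and the fourth is September 26.
1 March 2022 is a Tuesday, so the first Sunday is March 6 and the fourth is March 27.
Daylight saving runs 26 September 2021 – 27 March 2022; 24 February 2022 is inside that window, so Irora Zone is at UTC+11:00.
15:00 Irora Zone − 11h = 04:00 UTC.
1 October 2021 is a Friday, so the first Monday is October 4.
1 February 2022 is a Tuesday, so Sundays fall on 6, 13, 20, 27; the last is February 27.
At the standard offset (UTC+12:00), 04:00 UTC + 12h = 16:00 Varos Station standard time.
The standard-time date in Varos Station, 24 February 2022, lies within the daylight-saving period (4 October 2021 – 27 February 2022), so Varos Station is on daylight time, UTC+13:00.
04:00 UTC + 13h = 17:00 Varos Station.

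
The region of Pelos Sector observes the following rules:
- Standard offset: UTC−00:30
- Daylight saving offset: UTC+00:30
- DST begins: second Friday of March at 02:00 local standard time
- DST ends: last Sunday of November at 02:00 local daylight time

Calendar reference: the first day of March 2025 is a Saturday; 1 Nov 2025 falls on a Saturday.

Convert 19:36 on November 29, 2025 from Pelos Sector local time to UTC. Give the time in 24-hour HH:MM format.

19:06

1 March 2025 is a Saturday, so the first Friday is March 7 and the second is March 14.
1 November 2025 is a Saturday, so Sundays fall on 2, 9, 16, 23, 30; the last is November 30.
Daylight saving runs 14 March – 30 November; November 29, 2025 is inside that window, so Pelos Sector is at UTC+00:30.
19:36 local − 0h30m = 19:06 UTC.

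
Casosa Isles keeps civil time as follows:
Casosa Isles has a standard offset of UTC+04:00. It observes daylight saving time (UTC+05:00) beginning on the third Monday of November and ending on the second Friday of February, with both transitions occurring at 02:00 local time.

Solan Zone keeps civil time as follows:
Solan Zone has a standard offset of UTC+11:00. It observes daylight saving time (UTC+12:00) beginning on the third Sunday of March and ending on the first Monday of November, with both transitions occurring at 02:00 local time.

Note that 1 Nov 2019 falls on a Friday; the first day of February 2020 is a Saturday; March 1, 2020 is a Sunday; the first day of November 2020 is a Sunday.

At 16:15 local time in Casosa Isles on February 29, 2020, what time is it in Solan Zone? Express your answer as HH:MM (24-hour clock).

23:15

1 November 2019 is a Friday, so the first Monday is November 4 and the third is November 18.
1 February 2020 is a Saturday, so the first Friday is February 7 and the second is February 14.
February 29, 2020 is outside the daylight-saving period (18 November 2019 – 14 February 2020), so Casosa Isles is on standard time, UTC+04:00.
16:15 Casosa Isles − 4h = 12:15 UTC.
1 March 2020 is a Sunday, so the first Sunday is March 1 and the third is March 15.
1 November 2020 is a Sunday, so the first Monday is November 2.
At the standard offset (UTC+11:00), 12:15 UTC + 11h = 23:15 Solan Zone standard time.
The standard-time date in Solan Zone, February 29, 2020, does not fall between 15 March and 2 November, so daylight saving is not in effect and Solan Zone is at UTC+11:00.
12:15 UTC + 11h = 23:15 Solan Zone.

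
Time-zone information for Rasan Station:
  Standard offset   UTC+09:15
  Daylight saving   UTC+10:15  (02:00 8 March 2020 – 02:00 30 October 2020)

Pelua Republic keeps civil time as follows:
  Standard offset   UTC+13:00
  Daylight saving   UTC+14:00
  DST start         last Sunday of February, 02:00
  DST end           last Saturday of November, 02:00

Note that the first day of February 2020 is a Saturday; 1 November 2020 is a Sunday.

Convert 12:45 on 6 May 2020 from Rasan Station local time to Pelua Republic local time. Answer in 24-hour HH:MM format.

16:30

6 May 2020 falls between 8 March and 30 October, so daylight saving is in effect and Rasan Station is at UTC+10:15.
12:45 Rasan Station − 10h15m = 02:30 UTC.
1 February 2020 is a Saturday, so Sundays fall on 2, 9, 16, 23; the last is February 23.
1 November 2020 is a Sunday, so Saturdays fall on 7, 14, 21, 28; the last is November 28.
At the standard offset (UTC+13:00), 02:30 UTC + 13h = 15:30 Pelua Republic standard time.
The standard-time date in Pelua Republic, 6 May 2020, falls between 23 February and 28 November, so daylight saving is in effect and Pelua Republic is at UTC+14:00.
02:30 UTC + 14h = 16:30 Pelua Republic.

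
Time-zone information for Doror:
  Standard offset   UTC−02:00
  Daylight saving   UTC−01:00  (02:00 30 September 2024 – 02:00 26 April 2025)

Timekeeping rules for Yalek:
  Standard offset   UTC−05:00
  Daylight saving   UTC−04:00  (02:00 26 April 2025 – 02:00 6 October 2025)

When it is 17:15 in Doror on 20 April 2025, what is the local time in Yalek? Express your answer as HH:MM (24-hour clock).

13:15

20 April 2025 falls between 30 September 2024 and 26 April 2025, so daylight saving is in effect and Doror is at UTC−01:00.
17:15 Doror + 1h = 18:15 UTC.
At the standard offset (UTC−05:00), 18:15 UTC − 5h = 13:15 Yalek standard time.
The standard-time date in Yalek, 20 April 2025, does not fall between 26 April and 6 October, so daylight saving is not in effect and Yalek is at UTC−05:00.
18:15 UTC − 5h = 13:15 Yalek.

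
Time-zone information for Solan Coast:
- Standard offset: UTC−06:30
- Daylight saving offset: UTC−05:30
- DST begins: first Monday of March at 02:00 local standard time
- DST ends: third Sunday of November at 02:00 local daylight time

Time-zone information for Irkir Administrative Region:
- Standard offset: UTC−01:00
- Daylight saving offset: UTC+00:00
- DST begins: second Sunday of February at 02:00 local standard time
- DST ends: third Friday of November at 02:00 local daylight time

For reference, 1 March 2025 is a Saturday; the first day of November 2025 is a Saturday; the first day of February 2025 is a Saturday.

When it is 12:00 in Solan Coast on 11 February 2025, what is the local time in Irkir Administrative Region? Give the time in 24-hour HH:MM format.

18:30

1 March 2025 is a Saturday, so the first Monday is March 3.
1 November 2025 is a Saturday, so the first Sunday is November 2 and the third is November 16.
Daylight saving runs 3 March – 16 November; 11 February 2025 is outside that window, so Solan Coast is on standard time at UTC−06:30.
12:00 Solan Coast + 6h30m = 18:30 UTC.
1 February 2025 is a Saturday, so the first Sunday is February 2 and the second is February 9.
1 November 2025 is a Saturday, so the first Friday is November 7 and the third is November 21.
At the standard offset (UTC−01:00), 18:30 UTC − 1h = 17:30 Irkir Administrative Region standard time.
The standard-time date in Irkir Administrative Region, 11 February 2025, lies within the daylight-saving period (9 February – 21 November), so Irkir Administrative Region is on daylight time, UTC+00:00.
18:30 UTC + 0h = 18:30 Irkir Administrative Region.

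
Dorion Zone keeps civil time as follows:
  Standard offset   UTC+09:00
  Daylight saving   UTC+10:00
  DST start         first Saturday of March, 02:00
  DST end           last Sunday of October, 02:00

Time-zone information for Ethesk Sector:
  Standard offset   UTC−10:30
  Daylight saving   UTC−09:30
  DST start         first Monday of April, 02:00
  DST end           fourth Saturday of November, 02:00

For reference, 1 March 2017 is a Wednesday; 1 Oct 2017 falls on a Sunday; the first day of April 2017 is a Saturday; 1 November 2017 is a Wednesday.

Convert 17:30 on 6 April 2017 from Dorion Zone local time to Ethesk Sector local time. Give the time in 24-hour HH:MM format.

1 March 2017 is a Wednesday, so the first Saturday is March 4.
1 October 2017 is a Sunday, so Sundays fall on 1, 8, 15, 22, 29; the last is October 29.
6 April 2017 lies within the daylight-saving period (4 March – 29 October), so Dorion Zone is on daylight time, UTC+10:00.
17:30 Dorion Zone − 10h = 07:30 UTC.
1 April 2017 is a Saturday, so the first Monday is April 3.
1 November 2017 is a Wednesday, so the first Saturday is November 4 and the fourth is November 25.
At the standard offset (UTC−10:30), 07:30 UTC − 10h30m = 21:00 Ethesk Sector standard time (rolling into the previous day, 5 April 2017).
Daylight saving runs 3 April – 25 November; the standard-time date in Ethesk Sector, 5 April 2017, is inside that window, so Ethesk Sector is at UTC−09:30.
07:30 UTC − 9h30m = 22:00 Ethesk Sector (rolling into the previous day, 5 April 2017).

22:00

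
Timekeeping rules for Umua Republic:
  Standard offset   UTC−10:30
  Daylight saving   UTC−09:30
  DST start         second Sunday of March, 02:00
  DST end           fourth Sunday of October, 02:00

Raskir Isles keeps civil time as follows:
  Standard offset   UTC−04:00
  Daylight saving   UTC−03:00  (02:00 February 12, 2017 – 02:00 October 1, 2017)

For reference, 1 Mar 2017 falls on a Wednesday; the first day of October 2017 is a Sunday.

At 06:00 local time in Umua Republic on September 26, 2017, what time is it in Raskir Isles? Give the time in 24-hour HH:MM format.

1 March 2017 is a Wednesday, so the first Sunday is March 5 and the second is March 12.
1 October 2017 is a Sunday, so the first Sunday is October 1 and the fourth is October 22.
September 26, 2017 falls between 12 March and 22 October, so daylight saving is in effect and Umua Republic is at UTC−09:30.
06:00 Umua Republic + 9h30m = 15:30 UTC.
At the standard offset (UTC−04:00), 15:30 UTC − 4h = 11:30 Raskir Isles standard time.
Daylight saving runs 12 February – 1 October; the standard-time date in Raskir Isles, September 26, 2017, is inside that window, so Raskir Isles is at UTC−03:00.
15:30 UTC − 3h = 12:30 Raskir Isles.

12:30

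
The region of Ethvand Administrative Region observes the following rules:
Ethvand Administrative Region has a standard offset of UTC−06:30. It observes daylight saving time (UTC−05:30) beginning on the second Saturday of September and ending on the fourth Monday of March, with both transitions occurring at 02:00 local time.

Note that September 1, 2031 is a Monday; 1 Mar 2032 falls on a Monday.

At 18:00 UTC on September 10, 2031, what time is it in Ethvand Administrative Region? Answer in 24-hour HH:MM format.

11:30

1 September 2031 is a Monday, so the first Saturday is September 6 and the second is September 13.
1 March 2032 is a Monday, so the first Monday is March 1 and the fourth is March 22.
At the standard offset (UTC−06:30), 18:00 UTC − 6h30m = 11:30 Ethvand Administrative Region standard time.
Daylight saving runs 13 September 2031 – 22 March 2032; the standard-time date in Ethvand Administrative Region, September 10, 2031, is outside that window, so Ethvand Administrative Region is on standard time at UTC−06:30.
18:00 UTC − 6h30m = 11:30 local.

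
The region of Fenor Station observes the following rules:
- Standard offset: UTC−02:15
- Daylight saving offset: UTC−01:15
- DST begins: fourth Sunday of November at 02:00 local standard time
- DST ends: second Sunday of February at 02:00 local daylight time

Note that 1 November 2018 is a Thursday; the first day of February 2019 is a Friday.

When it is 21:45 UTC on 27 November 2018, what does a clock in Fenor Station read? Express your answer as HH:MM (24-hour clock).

20:30

1 November 2018 is a Thursday, so the first Sunday is November 4 and the fourth is November 25.
1 February 2019 is a Friday, so the first Sunday is February 3 and the second is February 10.
At the standard offset (UTC−02:15), 21:45 UTC − 2h15m = 19:30 Fenor Station standard time.
Daylight saving runs 25 November 2018 – 10 February 2019; the standard-time date in Fenor Station, 27 November 2018, is inside that window, so Fenor Station is at UTC−01:15.
21:45 UTC − 1h15m = 20:30 local.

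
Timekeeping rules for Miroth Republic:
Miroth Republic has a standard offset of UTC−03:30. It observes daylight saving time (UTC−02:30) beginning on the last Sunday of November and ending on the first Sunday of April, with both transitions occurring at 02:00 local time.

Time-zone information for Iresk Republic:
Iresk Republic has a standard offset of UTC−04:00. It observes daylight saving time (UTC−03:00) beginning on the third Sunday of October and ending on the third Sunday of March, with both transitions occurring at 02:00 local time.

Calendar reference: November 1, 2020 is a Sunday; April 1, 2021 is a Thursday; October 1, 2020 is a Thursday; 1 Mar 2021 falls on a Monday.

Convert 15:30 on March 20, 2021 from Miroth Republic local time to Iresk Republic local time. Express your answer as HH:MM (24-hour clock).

1 November 2020 is a Sunday, so Sundays fall on 1, 8, 15, 22, 29; the last is November 29.
1 April 2021 is a Thursday, so the first Sunday is April 4.
March 20, 2021 lies within the daylight-saving period (29 November 2020 – 4 April 2021), so Miroth Republic is on daylight time, UTC−02:30.
15:30 Miroth Republic + 2h30m = 18:00 UTC.
1 October 2020 is a Thursday, so the first Sunday is October 4 and the third is October 18.
1 March 2021 is a Monday, so the first Sunday is March 7 and the third is March 21.
At the standard offset (UTC−04:00), 18:00 UTC − 4h = 14:00 Iresk Republic standard time.
The standard-time date in Iresk Republic, March 20, 2021, falls between 18 October 2020 and 21 March 2021, so daylight saving is in effect and Iresk Republic is at UTC−03:00.
18:00 UTC − 3h = 15:00 Iresk Republic.

15:00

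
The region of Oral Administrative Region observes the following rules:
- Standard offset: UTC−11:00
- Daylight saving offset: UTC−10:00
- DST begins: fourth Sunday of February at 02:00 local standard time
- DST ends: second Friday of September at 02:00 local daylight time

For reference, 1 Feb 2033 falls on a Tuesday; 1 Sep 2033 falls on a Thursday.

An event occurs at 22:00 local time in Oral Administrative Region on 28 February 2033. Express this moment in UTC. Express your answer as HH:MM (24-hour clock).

08:00

1 February 2033 is a Tuesday, so the first Sunday is February 6 and the fourth is February 27.
1 September 2033 is a Thursday, so the first Friday is September 2 and the second is September 9.
28 February 2033 lies within the daylight-saving period (27 February – 9 September), so Oral Administrative Region is on daylight time, UTC−10:00.
22:00 local + 10h = 08:00 UTC (rolling into the next day, 1 March 2033).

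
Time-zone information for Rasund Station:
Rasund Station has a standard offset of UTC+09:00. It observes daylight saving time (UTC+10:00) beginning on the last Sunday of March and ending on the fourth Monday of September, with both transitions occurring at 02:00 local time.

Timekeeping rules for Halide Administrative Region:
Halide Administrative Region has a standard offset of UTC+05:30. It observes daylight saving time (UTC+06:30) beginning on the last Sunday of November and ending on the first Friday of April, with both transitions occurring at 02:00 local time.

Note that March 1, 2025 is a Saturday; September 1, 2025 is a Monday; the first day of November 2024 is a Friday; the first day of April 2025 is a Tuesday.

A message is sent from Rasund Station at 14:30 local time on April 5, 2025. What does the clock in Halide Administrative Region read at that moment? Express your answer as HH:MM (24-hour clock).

1 March 2025 is a Saturday, so Sundays fall on 2, 9, 16, 23, 30; the last is March 30.
1 September 2025 is a Monday, so the first Monday is September 1 and the fourth is September 22.
Daylight saving runs 30 March – 22 September; April 5, 2025 is inside that window, so Rasund Station is at UTC+10:00.
14:30 Rasund Station − 10h = 04:30 UTC.
1 November 2024 is a Friday, so Sundays fall on 3, 10, 17, 24; the last is November 24.
1 April 2025 is a Tuesday, so the first Friday is April 4.
At the standard offset (UTC+05:30), 04:30 UTC + 5h30m = 10:00 Halide Administrative Region standard time.
Daylight saving runs 24 November 2024 – 4 April 2025; the standard-time date in Halide Administrative Region, April 5, 2025, is outside that window, so Halide Administrative Region is on standard time at UTC+05:30.
04:30 UTC + 5h30m = 10:00 Halide Administrative Region.

10:00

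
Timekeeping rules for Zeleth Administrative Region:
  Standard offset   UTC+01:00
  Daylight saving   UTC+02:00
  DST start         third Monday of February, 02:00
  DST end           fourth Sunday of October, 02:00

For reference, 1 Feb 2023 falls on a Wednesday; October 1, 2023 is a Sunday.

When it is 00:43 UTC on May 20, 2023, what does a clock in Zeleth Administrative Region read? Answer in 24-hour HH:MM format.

1 February 2023 is a Wednesday, so the first Monday is February 6 and the third is February 20.
1 October 2023 is a Sunday, so the first Sunday is October 1 and the fourth is October 22.
At the standard offset (UTC+01:00), 00:43 UTC + 1h = 01:43 Zeleth Administrative Region standard time.
The standard-time date in Zeleth Administrative Region, May 20, 2023, lies within the daylight-saving period (20 February – 22 October), so Zeleth Administrative Region is on daylight time, UTC+02:00.
00:43 UTC + 2h = 02:43 local.

02:43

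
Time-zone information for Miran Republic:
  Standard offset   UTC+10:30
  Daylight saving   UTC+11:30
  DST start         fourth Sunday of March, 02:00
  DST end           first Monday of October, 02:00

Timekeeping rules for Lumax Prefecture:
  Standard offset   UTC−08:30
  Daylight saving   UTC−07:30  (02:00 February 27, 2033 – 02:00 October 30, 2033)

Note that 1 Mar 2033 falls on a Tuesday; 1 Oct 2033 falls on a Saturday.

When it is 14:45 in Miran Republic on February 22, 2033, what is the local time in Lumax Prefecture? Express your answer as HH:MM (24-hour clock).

1 March 2033 is a Tuesday, so the first Sunday is March 6 and the fourth is March 27.
1 October 2033 is a Saturday, so the first Monday is October 3.
February 22, 2033 is outside the daylight-saving period (27 March – 3 October), so Miran Republic is on standard time, UTC+10:30.
14:45 Miran Republic − 10h30m = 04:15 UTC.
At the standard offset (UTC−08:30), 04:15 UTC − 8h30m = 19:45 Lumax Prefecture standard time (rolling into the previous day, 21 February 2033).
Daylight saving runs 27 February – 30 October; the standard-time date in Lumax Prefecture, February 21, 2033, is outside that window, so Lumax Prefecture is on standard time at UTC−08:30.
04:15 UTC − 8h30m = 19:45 Lumax Prefecture (rolling into the previous day, 21 February 2033).

19:45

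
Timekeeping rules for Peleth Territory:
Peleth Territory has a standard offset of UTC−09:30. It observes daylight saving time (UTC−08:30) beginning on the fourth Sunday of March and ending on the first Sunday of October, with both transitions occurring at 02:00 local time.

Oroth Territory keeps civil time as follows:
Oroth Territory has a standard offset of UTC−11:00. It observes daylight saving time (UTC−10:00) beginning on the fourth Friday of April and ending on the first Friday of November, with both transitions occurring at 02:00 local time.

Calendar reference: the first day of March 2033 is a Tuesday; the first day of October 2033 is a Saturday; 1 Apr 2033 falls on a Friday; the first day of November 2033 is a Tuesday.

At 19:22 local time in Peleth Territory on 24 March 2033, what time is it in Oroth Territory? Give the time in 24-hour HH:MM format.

1 March 2033 is a Tuesday, so the first Sunday is March 6 and the fourth is March 27.
1 October 2033 is a Saturday, so the first Sunday is October 2.
Daylight saving runs 27 March – 2 October; 24 March 2033 is outside that window, so Peleth Territory is on standard time at UTC−09:30.
19:22 Peleth Territory + 9h30m = 04:52 UTC (rolling into the next day, 25 March 2033).
1 April 2033 is a Friday, so the first Friday is April 1 and the fourth is April 22.
1 November 2033 is a Tuesday, so the first Friday is November 4.
At the standard offset (UTC−11:00), 04:52 UTC − 11h = 17:52 Oroth Territory standard time (rolling into the previous day, 24 March 2033).
Daylight saving runs 22 April – 4 November; the standard-time date in Oroth Territory, 24 March 2033, is outside that window, so Oroth Territory is on standard time at UTC−11:00.
04:52 UTC − 11h = 17:52 Oroth Territory (rolling into the previous day, 24 March 2033).

17:52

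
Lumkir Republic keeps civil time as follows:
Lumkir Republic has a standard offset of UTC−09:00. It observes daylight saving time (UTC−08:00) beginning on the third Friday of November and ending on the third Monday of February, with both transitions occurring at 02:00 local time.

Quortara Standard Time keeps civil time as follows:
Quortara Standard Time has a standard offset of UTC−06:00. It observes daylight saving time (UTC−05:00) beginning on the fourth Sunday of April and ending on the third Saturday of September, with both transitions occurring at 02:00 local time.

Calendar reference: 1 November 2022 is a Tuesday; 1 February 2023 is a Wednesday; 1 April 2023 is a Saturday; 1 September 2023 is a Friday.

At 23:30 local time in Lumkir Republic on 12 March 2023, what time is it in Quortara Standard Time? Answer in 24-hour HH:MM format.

02:30

1 November 2022 is a Tuesday, so the first Friday is November 4 and the third is November 18.
1 February 2023 is a Wednesday, so the first Monday is February 6 and the third is February 20.
Daylight saving runs 18 November 2022 – 20 February 2023; 12 March 2023 is outside that window, so Lumkir Republic is on standard time at UTC−09:00.
23:30 Lumkir Republic + 9h = 08:30 UTC (rolling into the next day, 13 March 2023).
1 April 2023 is a Saturday, so the first Sunday is April 2 and the fourth is April 23.
1 September 2023 is a Friday, so the first Saturday is September 2 and the third is September 16.
At the standard offset (UTC−06:00), 08:30 UTC − 6h = 02:30 Quortara Standard Time standard time.
Daylight saving runs 23 April – 16 September; the standard-time date in Quortara Standard Time, 13 March 2023, is outside that window, so Quortara Standard Time is on standard time at UTC−06:00.
08:30 UTC − 6h = 02:30 Quortara Standard Time.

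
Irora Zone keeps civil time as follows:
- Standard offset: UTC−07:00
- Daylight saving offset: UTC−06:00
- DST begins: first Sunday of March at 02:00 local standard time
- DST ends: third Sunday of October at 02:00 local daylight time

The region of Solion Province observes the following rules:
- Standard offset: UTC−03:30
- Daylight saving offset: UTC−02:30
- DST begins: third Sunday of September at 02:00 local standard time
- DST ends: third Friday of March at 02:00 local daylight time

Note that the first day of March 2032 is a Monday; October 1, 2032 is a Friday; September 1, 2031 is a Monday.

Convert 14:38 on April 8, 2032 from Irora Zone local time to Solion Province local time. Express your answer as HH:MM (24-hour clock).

1 March 2032 is a Monday, so the first Sunday is March 7.
1 October 2032 is a Friday, so the first Sunday is October 3 and the third is October 17.
April 8, 2032 falls between 7 March and 17 October, so daylight saving is in effect and Irora Zone is at UTC−06:00.
14:38 Irora Zone + 6h = 20:38 UTC.
1 September 2031 is a Monday, so the first Sunday is September 7 and the third is September 21.
1 March 2032 is a Monday, so the first Friday is March 5 and the third is March 19.
At the standard offset (UTC−03:30), 20:38 UTC − 3h30m = 17:08 Solion Province standard time.
The standard-time date in Solion Province, April 8, 2032, is outside the daylight-saving period (21 September 2031 – 19 March 2032), so Solion Province is on standard time, UTC−03:30.
20:38 UTC − 3h30m = 17:08 Solion Province.

17:08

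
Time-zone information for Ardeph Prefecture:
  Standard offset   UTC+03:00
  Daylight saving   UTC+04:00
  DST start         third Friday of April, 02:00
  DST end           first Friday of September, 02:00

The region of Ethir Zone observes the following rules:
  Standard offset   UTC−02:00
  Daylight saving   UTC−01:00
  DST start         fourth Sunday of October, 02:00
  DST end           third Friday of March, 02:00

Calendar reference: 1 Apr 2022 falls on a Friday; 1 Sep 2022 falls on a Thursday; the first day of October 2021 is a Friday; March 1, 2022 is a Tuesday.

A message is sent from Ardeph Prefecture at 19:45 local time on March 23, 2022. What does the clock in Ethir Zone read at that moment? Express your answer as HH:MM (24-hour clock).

1 April 2022 is a Friday, so the first Friday is April 1 and the third is April 15.
1 September 2022 is a Thursday, so the first Friday is September 2.
Daylight saving runs 15 April – 2 September; March 23, 2022 is outside that window, so Ardeph Prefecture is on standard time at UTC+03:00.
19:45 Ardeph Prefecture − 3h = 16:45 UTC.
1 October 2021 is a Friday, so the first Sunday is October 3 and the fourth is October 24.
1 March 2022 is a Tuesday, so the first Friday is March 4 and the third is March 18.
At the standard offset (UTC−02:00), 16:45 UTC − 2h = 14:45 Ethir Zone standard time.
Daylight saving runs 24 October 2021 – 18 March 2022; the standard-time date in Ethir Zone, March 23, 2022, is outside that window, so Ethir Zone is on standard time at UTC−02:00.
16:45 UTC − 2h = 14:45 Ethir Zone.

14:45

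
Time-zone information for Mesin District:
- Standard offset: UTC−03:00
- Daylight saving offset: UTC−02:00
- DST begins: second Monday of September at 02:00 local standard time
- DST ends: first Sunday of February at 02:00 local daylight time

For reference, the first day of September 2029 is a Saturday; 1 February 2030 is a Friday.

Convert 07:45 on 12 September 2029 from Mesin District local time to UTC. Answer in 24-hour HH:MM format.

09:45

1 September 2029 is a Saturday, so the first Monday is September 3 and the second is September 10.
1 February 2030 is a Friday, so the first Sunday is February 3.
12 September 2029 falls between 10 September 2029 and 3 February 2030, so daylight saving is in effect and Mesin District is at UTC−02:00.
07:45 local + 2h = 09:45 UTC.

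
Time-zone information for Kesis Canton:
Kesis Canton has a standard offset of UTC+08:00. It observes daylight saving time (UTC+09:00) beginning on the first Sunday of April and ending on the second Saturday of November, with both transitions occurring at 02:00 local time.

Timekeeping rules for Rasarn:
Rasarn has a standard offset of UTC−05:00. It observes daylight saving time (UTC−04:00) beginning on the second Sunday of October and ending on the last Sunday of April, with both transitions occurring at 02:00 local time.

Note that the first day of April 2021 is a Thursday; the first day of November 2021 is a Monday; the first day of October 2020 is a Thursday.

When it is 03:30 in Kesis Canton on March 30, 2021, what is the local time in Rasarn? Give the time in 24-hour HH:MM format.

15:30

1 April 2021 is a Thursday, so the first Sunday is April 4.
1 November 2021 is a Monday, so the first Saturday is November 6 and the second is November 13.
Daylight saving runs 4 April – 13 November; March 30, 2021 is outside that window, so Kesis Canton is on standard time at UTC+08:00.
03:30 Kesis Canton − 8h = 19:30 UTC (rolling into the previous day, 29 March 2021).
1 October 2020 is a Thursday, so the first Sunday is October 4 and the second is October 11.
1 April 2021 is a Thursday, so Sundays fall on 4, 11, 18, 25; the last is April 25.
At the standard offset (UTC−05:00), 19:30 UTC − 5h = 14:30 Rasarn standard time.
Daylight saving runs 11 October 2020 – 25 April 2021; the standard-time date in Rasarn, March 29, 2021, is inside that window, so Rasarn is at UTC−04:00.
19:30 UTC − 4h = 15:30 Rasarn.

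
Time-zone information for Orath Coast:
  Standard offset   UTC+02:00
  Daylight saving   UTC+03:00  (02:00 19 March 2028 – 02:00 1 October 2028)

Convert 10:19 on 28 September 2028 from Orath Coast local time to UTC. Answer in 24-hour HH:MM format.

07:19

28 September 2028 falls between 19 March and 1 October, so daylight saving is in effect and Orath Coast is at UTC+03:00.
10:19 local − 3h = 07:19 UTC.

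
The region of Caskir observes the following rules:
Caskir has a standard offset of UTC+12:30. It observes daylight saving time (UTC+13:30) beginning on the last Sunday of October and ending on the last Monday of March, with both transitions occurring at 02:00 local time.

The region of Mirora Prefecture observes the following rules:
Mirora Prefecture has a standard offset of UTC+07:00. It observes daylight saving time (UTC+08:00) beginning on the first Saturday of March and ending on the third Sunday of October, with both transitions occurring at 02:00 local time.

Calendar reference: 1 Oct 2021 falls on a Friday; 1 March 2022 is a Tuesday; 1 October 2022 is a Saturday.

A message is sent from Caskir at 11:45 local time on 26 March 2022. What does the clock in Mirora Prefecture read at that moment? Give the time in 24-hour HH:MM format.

06:15

1 October 2021 is a Friday, so Sundays fall on 3, 10, 17, 24, 31; the last is October 31.
1 March 2022 is a Tuesday, so Mondays fall on 7, 14, 21, 28; the last is March 28.
26 March 2022 lies within the daylight-saving period (31 October 2021 – 28 March 2022), so Caskir is on daylight time, UTC+13:30.
11:45 Caskir − 13h30m = 22:15 UTC (rolling into the previous day, 25 March 2022).
1 March 2022 is a Tuesday, so the first Saturday is March 5.
1 October 2022 is a Saturday, so the first Sunday is October 2 and the third is October 16.
At the standard offset (UTC+07:00), 22:15 UTC + 7h = 05:15 Mirora Prefecture standard time (rolling into the next day, 26 March 2022).
The standard-time date in Mirora Prefecture, 26 March 2022, lies within the daylight-saving period (5 March – 16 October), so Mirora Prefecture is on daylight time, UTC+08:00.
22:15 UTC + 8h = 06:15 Mirora Prefecture (rolling into the next day, 26 March 2022).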